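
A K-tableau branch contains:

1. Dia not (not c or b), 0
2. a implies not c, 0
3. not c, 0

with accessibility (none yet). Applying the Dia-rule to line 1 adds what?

a fresh world 1 with 0R1, and not (not c or b) at 1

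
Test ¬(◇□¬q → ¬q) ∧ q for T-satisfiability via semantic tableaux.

Satisfiable

1. ¬(◇□¬q → ¬q) ∧ q, w0
2. ¬(◇□¬q → ¬q), w0
3. q, w0
4. ◇□¬q, w0
5. □¬q, w1
6. ¬q, w1
Accessibility: w0Rw0, w0Rw1, w1Rw1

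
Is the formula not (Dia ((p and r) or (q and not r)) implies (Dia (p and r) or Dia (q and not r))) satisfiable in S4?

No, unsatisfiable

1. not (Dia ((p and r) or (q and not r)) implies (Dia (p and r) or Dia (q and not r))), w0
2. Dia ((p and r) or (q and not r)), w0
3. not (Dia (p and r) or Dia (q and not r)), w0
4. not Dia (p and r), w0
5. not Dia (q and not r), w0
6. not (p and r), w0
7. not (q and not r), w0
8. not r, w0
9. not q, w0
10. (p and r) or (q and not r), w1
11. not (p and r), w1
12. not (q and not r), w1
13. q and not r, w1
14. q, w1
15. not r, w1
16. r, w1
Accessibility: w0Rw0, w0Rw1, w1Rw1
Branch closes: r and not r both at w1.
(One branch shown.) All branches close.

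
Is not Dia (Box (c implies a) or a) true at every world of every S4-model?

No, not valid

Tableau for the negation Dia (Box (c implies a) or a):
1. Dia (Box (c implies a) or a), 0
2. Box (c implies a) or a, 1
3. a, 1
Accessibility: 0R0, 0R1, 1R1
The negation has an open branch (countermodel exists).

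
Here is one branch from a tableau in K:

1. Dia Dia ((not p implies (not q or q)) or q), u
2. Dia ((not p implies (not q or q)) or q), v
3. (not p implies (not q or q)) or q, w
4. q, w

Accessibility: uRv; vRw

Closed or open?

Not closed

No world carries both an atom and its negation.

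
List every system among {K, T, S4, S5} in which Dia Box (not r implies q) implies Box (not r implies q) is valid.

S4-tableau for the negation not (Dia Box (not r implies q) implies Box (not r implies q)):
1. not (Dia Box (not r implies q) implies Box (not r implies q)), w0
2. Dia Box (not r implies q), w0
3. not Box (not r implies q), w0
4. Box (not r implies q), w1
5. not r implies q, w1
6. q, w1
7. not (not r implies q), w2
8. not r, w2
9. not q, w2
Accessibility: w0Rw0, w0Rw1, w0Rw2, w1Rw1, w2Rw2
Complete open branch: countermodel on an S4-frame, so not valid in S4, nor in K, T (the same frame is also a K-frame and a T-frame).
S5-tableau for the negation not (Dia Box (not r implies q) implies Box (not r implies q)):
1. not (Dia Box (not r implies q) implies Box (not r implies q)), w0
2. Dia Box (not r implies q), w0
3. not Box (not r implies q), w0
4. Box (not r implies q), w1
5. not r implies q, w0
6. not r implies q, w1
7. q, w0
8. q, w1
9. not (not r implies q), w2
10. not r, w2
11. not q, w2
12. not r implies q, w2
13. q, w2
Accessibility: w0Rw0, w0Rw1, w0Rw2, w1Rw0, w1Rw1, w1Rw2, w2Rw0, w2Rw1, w2Rw2
Branch closes: q and not q both at w2.
Every branch closes (one shown): valid in S5.

S5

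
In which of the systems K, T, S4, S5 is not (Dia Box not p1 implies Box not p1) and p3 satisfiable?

K, T, S4

S4-tableau for the formula:
1. not (Dia Box not p1 implies Box not p1) and p3, 0
2. not (Dia Box not p1 implies Box not p1), 0
3. p3, 0
4. Dia Box not p1, 0
5. not Box not p1, 0
6. Box not p1, 1
7. not p1, 1
8. p1, 2
Accessibility: 0R0, 0R1, 0R2, 1R1, 2R2
Complete open branch: satisfiable in S4, hence also in K, T (this S4-model is also a K-model and a T-model).
S5-tableau for the formula:
1. not (Dia Box not p1 implies Box not p1) and p3, 0
2. not (Dia Box not p1 implies Box not p1), 0
3. p3, 0
4. Dia Box not p1, 0
5. not Box not p1, 0
6. Box not p1, 1
7. not p1, 0
8. not p1, 1
9. p1, 2
10. not p1, 2
Accessibility: 0R0, 0R1, 0R2, 1R0, 1R1, 1R2, 2R0, 2R1, 2R2
Branch closes: p1 and not p1 both at 2.
Every branch closes (one shown): unsatisfiable in S5.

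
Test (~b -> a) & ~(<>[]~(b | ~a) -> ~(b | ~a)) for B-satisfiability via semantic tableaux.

1. (~b -> a) & ~(<>[]~(b | ~a) -> ~(b | ~a)), 0
2. ~b -> a, 0   [&-rule on 1]
3. ~(<>[]~(b | ~a) -> ~(b | ~a)), 0   [&-rule on 1]
4. <>[]~(b | ~a), 0   [~->-rule on 3]
5. b | ~a, 0   [~->-rule on 3]
6. a, 0   [->-rule on 2 (branches; this branch)]
7. b, 0   [|-rule on 5 (branches; this branch)]
8. []~(b | ~a), 1   [<>-rule on 4: fresh world 1, 0R1]
9. ~(b | ~a), 0   [[]-rule on 8 via 1R0]
10. ~b, 0   [~|-rule on 9]
Accessibility: 0R0, 0R1, 1R0, 1R1
Branch closes: b and ~b both at 0.
Every branch closes; the branch above is one of them.

Unsatisfiable (every branch closes)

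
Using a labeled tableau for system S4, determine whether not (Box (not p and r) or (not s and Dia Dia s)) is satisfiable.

1. not (Box (not p and r) or (not s and Dia Dia s)), u
2. not Box (not p and r), u
3. not (not s and Dia Dia s), u
4. not Dia Dia s, u
5. not Dia s, u
6. not s, u
7. not (not p and r), v
8. not Dia s, v
9. not s, v
10. not r, v
Accessibility: uRu, uRv, vRv

Yes, satisfiable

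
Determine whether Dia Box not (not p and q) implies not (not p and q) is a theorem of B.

Tableau for the negation not (Dia Box not (not p and q) implies not (not p and q)):
1. not (Dia Box not (not p and q) implies not (not p and q)), u
2. Dia Box not (not p and q), u
3. not p and q, u
4. not p, u
5. q, u
6. Box not (not p and q), v
7. not (not p and q), u
8. not (not p and q), v
9. not q, u
Accessibility: uRu, uRv, vRu, vRv
Branch closes: q and not q both at u.
All branches of the negation close; one closing branch shown above.

Valid in B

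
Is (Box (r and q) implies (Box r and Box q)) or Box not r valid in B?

Tableau for the negation not ((Box (r and q) implies (Box r and Box q)) or Box not r):
1. not ((Box (r and q) implies (Box r and Box q)) or Box not r), 0
2. not (Box (r and q) implies (Box r and Box q)), 0   [neg-or-rule on 1]
3. not Box not r, 0   [neg-or-rule on 1]
4. Box (r and q), 0   [neg-implies-rule on 2]
5. not (Box r and Box q), 0   [neg-implies-rule on 2]
6. r and q, 0   [Box-rule on 4 via 0R0]
7. r, 0   [and-rule on 6]
8. q, 0   [and-rule on 6]
9. not Box q, 0   [neg-and-rule on 5 (branches; this branch)]
10. r, 1   [neg-Box-rule on 3: fresh world 1, 0R1]
11. r and q, 1   [Box-rule on 4 via 0R1]
12. q, 1   [and-rule on 11]
13. not q, 2   [neg-Box-rule on 9: fresh world 2, 0R2]
14. r and q, 2   [Box-rule on 4 via 0R2]
15. r, 2   [and-rule on 14]
16. q, 2   [and-rule on 14]
Accessibility: 0R0, 0R1, 0R2, 1R0, 1R1, 2R0, 2R2
Branch closes: q and not q both at 2.
All branches of the negation close; one closing branch shown above.

Valid in B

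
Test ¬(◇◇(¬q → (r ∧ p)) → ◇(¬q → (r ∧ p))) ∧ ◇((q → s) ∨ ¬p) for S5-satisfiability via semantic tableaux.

Unsatisfiable (every branch closes)

1. ¬(◇◇(¬q → (r ∧ p)) → ◇(¬q → (r ∧ p))) ∧ ◇((q → s) ∨ ¬p), u
2. ¬(◇◇(¬q → (r ∧ p)) → ◇(¬q → (r ∧ p))), u
3. ◇((q → s) ∨ ¬p), u
4. ◇◇(¬q → (r ∧ p)), u
5. ¬◇(¬q → (r ∧ p)), u
6. ¬(¬q → (r ∧ p)), u
7. ¬q, u
8. ¬(r ∧ p), u
9. ¬p, u
10. (q → s) ∨ ¬p, v
11. ¬(¬q → (r ∧ p)), v
12. ¬q, v
13. ¬(r ∧ p), v
14. q → s, v
15. ¬p, v
16. s, v
17. ◇(¬q → (r ∧ p)), w
18. ¬(¬q → (r ∧ p)), w
19. ¬q, w
20. ¬(r ∧ p), w
21. ¬p, w
22. ¬q → (r ∧ p), x
23. ¬(¬q → (r ∧ p)), x
24. ¬q, x
25. ¬(r ∧ p), x
26. r ∧ p, x
27. r, x
28. p, x
29. ¬p, x
Accessibility: uRu, uRv, uRw, uRx, vRu, vRv, vRw, vRx, wRu, wRv, wRw, wRx, xRu, xRv, xRw, xRx
Branch closes: p and ¬p both at x.
All branches of the tableau close; one closing branch shown above.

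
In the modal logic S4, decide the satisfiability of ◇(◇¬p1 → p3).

1. ◇(◇¬p1 → p3), 0
2. ◇¬p1 → p3, 1
3. p3, 1
Accessibility: 0R0, 0R1, 1R1

Satisfiable (open branch found)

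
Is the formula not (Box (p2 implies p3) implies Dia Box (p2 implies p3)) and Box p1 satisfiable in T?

1. not (Box (p2 implies p3) implies Dia Box (p2 implies p3)) and Box p1, u
2. not (Box (p2 implies p3) implies Dia Box (p2 implies p3)), u   [and-rule on 1]
3. Box p1, u   [and-rule on 1]
4. Box (p2 implies p3), u   [neg-implies-rule on 2]
5. not Dia Box (p2 implies p3), u   [neg-implies-rule on 2]
6. p1, u   [Box-rule on 3 via uRu]
7. p2 implies p3, u   [Box-rule on 4 via uRu]
8. not Box (p2 implies p3), u   [neg-Dia-rule on 5 via uRu]
9. p3, u   [implies-rule on 7 (branches; this branch)]
10. not (p2 implies p3), v   [neg-Box-rule on 8: fresh world v, uRv]
11. p2, v   [neg-implies-rule on 10]
12. not p3, v   [neg-implies-rule on 10]
13. p1, v   [Box-rule on 3 via uRv]
14. p2 implies p3, v   [Box-rule on 4 via uRv]
15. not Box (p2 implies p3), v   [neg-Dia-rule on 5 via uRv]
16. p3, v   [implies-rule on 14 (branches; this branch)]
Accessibility: uRu, uRv, vRv
Branch closes: p3 and not p3 both at v.
Every branch closes; the branch above is one of them.

No, unsatisfiable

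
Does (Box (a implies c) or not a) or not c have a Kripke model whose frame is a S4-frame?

1. (Box (a implies c) or not a) or not c, w0
2. not c, w0
Accessibility: w0Rw0

Satisfiable (open branch found)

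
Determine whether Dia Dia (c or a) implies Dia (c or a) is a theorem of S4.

Tableau for the negation not (Dia Dia (c or a) implies Dia (c or a)):
1. not (Dia Dia (c or a) implies Dia (c or a)), u
2. Dia Dia (c or a), u
3. not Dia (c or a), u
4. not (c or a), u
5. not c, u
6. not a, u
7. Dia (c or a), v
8. not (c or a), v
9. not c, v
10. not a, v
11. c or a, w
12. not (c or a), w
13. not c, w
14. not a, w
15. a, w
Accessibility: uRu, uRv, uRw, vRv, vRw, wRw
Branch closes: a and not a both at w.
All branches of the negation close; one closing branch shown above.

Valid in S4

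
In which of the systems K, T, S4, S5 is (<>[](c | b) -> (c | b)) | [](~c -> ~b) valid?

S4-tableau for the negation ~((<>[](c | b) -> (c | b)) | [](~c -> ~b)):
1. ~((<>[](c | b) -> (c | b)) | [](~c -> ~b)), u
2. ~(<>[](c | b) -> (c | b)), u
3. ~[](~c -> ~b), u
4. <>[](c | b), u
5. ~(c | b), u
6. ~c, u
7. ~b, u
8. ~(~c -> ~b), v
9. ~c, v
10. b, v
11. [](c | b), w
12. c | b, w
13. b, w
Accessibility: uRu, uRv, uRw, vRv, wRw
Complete open branch: countermodel on an S4-frame, so not valid in S4, nor in K, T (the same frame is also a K-frame and a T-frame).
S5-tableau for the negation ~((<>[](c | b) -> (c | b)) | [](~c -> ~b)):
1. ~((<>[](c | b) -> (c | b)) | [](~c -> ~b)), u
2. ~(<>[](c | b) -> (c | b)), u
3. ~[](~c -> ~b), u
4. <>[](c | b), u
5. ~(c | b), u
6. ~c, u
7. ~b, u
8. ~(~c -> ~b), v
9. ~c, v
10. b, v
11. [](c | b), w
12. c | b, u
13. c | b, v
14. c | b, w
15. b, u
Accessibility: uRu, uRv, uRw, vRu, vRv, vRw, wRu, wRv, wRw
Branch closes: b and ~b both at u.
Every branch closes (one shown): valid in S5.

S5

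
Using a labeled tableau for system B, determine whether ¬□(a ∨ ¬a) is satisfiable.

1. ¬□(a ∨ ¬a), w0
2. ¬(a ∨ ¬a), w1   [¬□-rule on 1: fresh world w1, w0Rw1]
3. ¬a, w1   [¬∨-rule on 2]
4. a, w1   [¬∨-rule on 2]
Accessibility: w0Rw0, w0Rw1, w1Rw0, w1Rw1
Branch closes: a and ¬a both at w1.
(One branch shown.) All branches close.

Unsatisfiable (every branch closes)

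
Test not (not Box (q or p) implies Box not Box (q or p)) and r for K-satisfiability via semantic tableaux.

Satisfiable (open branch found)

1. not (not Box (q or p) implies Box not Box (q or p)) and r, u
2. not (not Box (q or p) implies Box not Box (q or p)), u
3. r, u
4. not Box (q or p), u
5. not Box not Box (q or p), u
6. not (q or p), v
7. not q, v
8. not p, v
9. Box (q or p), w
Accessibility: uRv, uRw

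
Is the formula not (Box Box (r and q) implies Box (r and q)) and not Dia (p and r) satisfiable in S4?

No, unsatisfiable

1. not (Box Box (r and q) implies Box (r and q)) and not Dia (p and r), w0
2. not (Box Box (r and q) implies Box (r and q)), w0   [and-rule on 1]
3. not Dia (p and r), w0   [and-rule on 1]
4. Box Box (r and q), w0   [neg-implies-rule on 2]
5. not Box (r and q), w0   [neg-implies-rule on 2]
6. not (p and r), w0   [neg-Dia-rule on 3 via w0Rw0]
7. Box (r and q), w0   [Box-rule on 4 via w0Rw0]
8. r and q, w0   [Box-rule on 7 via w0Rw0]
9. r, w0   [and-rule on 8]
10. q, w0   [and-rule on 8]
11. not p, w0   [neg-and-rule on 6 (branches; this branch)]
12. not (r and q), w1   [neg-Box-rule on 5: fresh world w1, w0Rw1]
13. not (p and r), w1   [neg-Dia-rule on 3 via w0Rw1]
14. Box (r and q), w1   [Box-rule on 4 via w0Rw1]
15. r and q, w1   [Box-rule on 7 via w0Rw1]
16. r, w1   [and-rule on 15]
17. q, w1   [and-rule on 15]
18. not q, w1   [neg-and-rule on 12 (branches; this branch)]
Accessibility: w0Rw0, w0Rw1, w1Rw1
Branch closes: q and not q both at w1.
(One branch shown.) All branches close.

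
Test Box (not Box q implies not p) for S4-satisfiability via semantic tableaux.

1. Box (not Box q implies not p), u
2. not Box q implies not p, u
3. not p, u
Accessibility: uRu

Satisfiable (open branch found)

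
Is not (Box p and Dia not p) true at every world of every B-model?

Yes, valid

Tableau for the negation Box p and Dia not p:
1. Box p and Dia not p, 0
2. Box p, 0   [and-rule on 1]
3. Dia not p, 0   [and-rule on 1]
4. p, 0   [Box-rule on 2 via 0R0]
5. not p, 1   [Dia-rule on 3: fresh world 1, 0R1]
6. p, 1   [Box-rule on 2 via 0R1]
Accessibility: 0R0, 0R1, 1R0, 1R1
Branch closes: p and not p both at 1.
Every branch of the negation's tableau closes; the branch above is one of them.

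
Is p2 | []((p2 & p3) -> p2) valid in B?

Tableau for the negation ~(p2 | []((p2 & p3) -> p2)):
1. ~(p2 | []((p2 & p3) -> p2)), u
2. ~p2, u   [~|-rule on 1]
3. ~[]((p2 & p3) -> p2), u   [~|-rule on 1]
4. ~((p2 & p3) -> p2), v   [~[]-rule on 3: fresh world v, uRv]
5. p2 & p3, v   [~->-rule on 4]
6. ~p2, v   [~->-rule on 4]
7. p2, v   [&-rule on 5]
8. p3, v   [&-rule on 5]
Accessibility: uRu, uRv, vRu, vRv
Branch closes: p2 and ~p2 both at v.
All branches of the negation close; one closing branch shown above.

Yes, valid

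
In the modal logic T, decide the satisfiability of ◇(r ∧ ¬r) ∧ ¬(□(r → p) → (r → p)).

1. ◇(r ∧ ¬r) ∧ ¬(□(r → p) → (r → p)), u
2. ◇(r ∧ ¬r), u
3. ¬(□(r → p) → (r → p)), u
4. □(r → p), u
5. ¬(r → p), u
6. r, u
7. ¬p, u
8. r → p, u
9. p, u
Accessibility: uRu
Branch closes: p and ¬p both at u.
All branches of the tableau close; one closing branch shown above.

Unsatisfiable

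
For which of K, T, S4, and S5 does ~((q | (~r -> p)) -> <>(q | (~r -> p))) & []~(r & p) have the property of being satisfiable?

K

T-tableau for the formula:
1. ~((q | (~r -> p)) -> <>(q | (~r -> p))) & []~(r & p), 0
2. ~((q | (~r -> p)) -> <>(q | (~r -> p))), 0
3. []~(r & p), 0
4. q | (~r -> p), 0
5. ~<>(q | (~r -> p)), 0
6. ~(r & p), 0
7. ~(q | (~r -> p)), 0
8. ~q, 0
9. ~(~r -> p), 0
10. ~r, 0
11. ~p, 0
12. ~r -> p, 0
13. p, 0
Accessibility: 0R0
Branch closes: p and ~p both at 0.
Every branch closes (one shown): unsatisfiable in T, hence also in S4, S5 (every S4/S5-frame is a T-frame).
K-tableau for the formula:
1. ~((q | (~r -> p)) -> <>(q | (~r -> p))) & []~(r & p), 0
2. ~((q | (~r -> p)) -> <>(q | (~r -> p))), 0
3. []~(r & p), 0
4. q | (~r -> p), 0
5. ~<>(q | (~r -> p)), 0
6. ~r -> p, 0
7. p, 0
Complete open branch: satisfiable in K.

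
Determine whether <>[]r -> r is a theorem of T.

Tableau for the negation ~(<>[]r -> r):
1. ~(<>[]r -> r), 0
2. <>[]r, 0   [~->-rule on 1]
3. ~r, 0   [~->-rule on 1]
4. []r, 1   [<>-rule on 2: fresh world 1, 0R1]
5. r, 1   [[]-rule on 4 via 1R1]
Accessibility: 0R0, 0R1, 1R1
The negation has an open branch (countermodel exists).

Invalid (countermodel exists)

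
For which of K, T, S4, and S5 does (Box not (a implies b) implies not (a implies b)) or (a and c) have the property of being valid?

K-tableau for the negation not ((Box not (a implies b) implies not (a implies b)) or (a and c)):
1. not ((Box not (a implies b) implies not (a implies b)) or (a and c)), 0
2. not (Box not (a implies b) implies not (a implies b)), 0
3. not (a and c), 0
4. Box not (a implies b), 0
5. a implies b, 0
6. not c, 0
7. b, 0
Complete open branch: countermodel on a K-frame, so not valid in K.
T-tableau for the negation not ((Box not (a implies b) implies not (a implies b)) or (a and c)):
1. not ((Box not (a implies b) implies not (a implies b)) or (a and c)), 0
2. not (Box not (a implies b) implies not (a implies b)), 0
3. not (a and c), 0
4. Box not (a implies b), 0
5. a implies b, 0
6. not (a implies b), 0
7. a, 0
8. not b, 0
9. not c, 0
10. b, 0
Accessibility: 0R0
Branch closes: b and not b both at 0.
Every branch closes (one shown): valid in T, hence also in S4, S5 (every theorem of T is a theorem of S4 and S5).

T, S4, S5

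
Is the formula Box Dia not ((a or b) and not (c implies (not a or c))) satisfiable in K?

1. Box Dia not ((a or b) and not (c implies (not a or c))), u

Yes, satisfiable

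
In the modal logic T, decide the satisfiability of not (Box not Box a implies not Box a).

1. not (Box not Box a implies not Box a), w0
2. Box not Box a, w0
3. Box a, w0
4. not Box a, w0
5. a, w0
6. not a, w1
7. not Box a, w1
8. a, w1
Accessibility: w0Rw0, w0Rw1, w1Rw1
Branch closes: a and not a both at w1.
(One branch shown.) All branches close.

Unsatisfiable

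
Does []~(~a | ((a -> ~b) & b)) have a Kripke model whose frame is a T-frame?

1. []~(~a | ((a -> ~b) & b)), 0
2. ~(~a | ((a -> ~b) & b)), 0
3. a, 0
4. ~((a -> ~b) & b), 0
5. ~b, 0
Accessibility: 0R0

Yes, satisfiable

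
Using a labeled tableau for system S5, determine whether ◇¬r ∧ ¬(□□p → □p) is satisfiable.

Unsatisfiable

1. ◇¬r ∧ ¬(□□p → □p), u
2. ◇¬r, u   [∧-rule on 1]
3. ¬(□□p → □p), u   [∧-rule on 1]
4. □□p, u   [¬→-rule on 3]
5. ¬□p, u   [¬→-rule on 3]
6. □p, u   [□-rule on 4 via uRu]
7. p, u   [□-rule on 6 via uRu]
8. ¬r, v   [◇-rule on 2: fresh world v, uRv]
9. □p, v   [□-rule on 4 via uRv]
10. p, v   [□-rule on 6 via uRv]
11. ¬p, w   [¬□-rule on 5: fresh world w, uRw]
12. □p, w   [□-rule on 4 via uRw]
13. p, w   [□-rule on 6 via uRw]
Accessibility: uRu, uRv, uRw, vRu, vRv, vRw, wRu, wRv, wRw
Branch closes: p and ¬p both at w.
Every branch closes; the branch above is one of them.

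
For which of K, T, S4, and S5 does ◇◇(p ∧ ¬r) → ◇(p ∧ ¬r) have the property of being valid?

S4, S5

T-tableau for the negation ¬(◇◇(p ∧ ¬r) → ◇(p ∧ ¬r)):
1. ¬(◇◇(p ∧ ¬r) → ◇(p ∧ ¬r)), w0
2. ◇◇(p ∧ ¬r), w0
3. ¬◇(p ∧ ¬r), w0
4. ¬(p ∧ ¬r), w0
5. r, w0
6. ◇(p ∧ ¬r), w1
7. ¬(p ∧ ¬r), w1
8. r, w1
9. p ∧ ¬r, w2
10. p, w2
11. ¬r, w2
Accessibility: w0Rw0, w0Rw1, w1Rw1, w1Rw2, w2Rw2
Complete open branch: countermodel on a T-frame, so not valid in T, nor in K (the same frame is also a K-frame).
S4-tableau for the negation ¬(◇◇(p ∧ ¬r) → ◇(p ∧ ¬r)):
1. ¬(◇◇(p ∧ ¬r) → ◇(p ∧ ¬r)), w0
2. ◇◇(p ∧ ¬r), w0
3. ¬◇(p ∧ ¬r), w0
4. ¬(p ∧ ¬r), w0
5. r, w0
6. ◇(p ∧ ¬r), w1
7. ¬(p ∧ ¬r), w1
8. r, w1
9. p ∧ ¬r, w2
10. p, w2
11. ¬r, w2
12. ¬(p ∧ ¬r), w2
13. r, w2
Accessibility: w0Rw0, w0Rw1, w0Rw2, w1Rw1, w1Rw2, w2Rw2
Branch closes: r and ¬r both at w2.
Every branch closes (one shown): valid in S4, hence also in S5 (every theorem of S4 is a theorem of S5).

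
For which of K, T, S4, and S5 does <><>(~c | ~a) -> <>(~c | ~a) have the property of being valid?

T-tableau for the negation ~(<><>(~c | ~a) -> <>(~c | ~a)):
1. ~(<><>(~c | ~a) -> <>(~c | ~a)), u
2. <><>(~c | ~a), u
3. ~<>(~c | ~a), u
4. ~(~c | ~a), u
5. c, u
6. a, u
7. <>(~c | ~a), v
8. ~(~c | ~a), v
9. c, v
10. a, v
11. ~c | ~a, w
12. ~a, w
Accessibility: uRu, uRv, vRv, vRw, wRw
Complete open branch: countermodel on a T-frame, so not valid in T, nor in K (the same frame is also a K-frame).
S4-tableau for the negation ~(<><>(~c | ~a) -> <>(~c | ~a)):
1. ~(<><>(~c | ~a) -> <>(~c | ~a)), u
2. <><>(~c | ~a), u
3. ~<>(~c | ~a), u
4. ~(~c | ~a), u
5. c, u
6. a, u
7. <>(~c | ~a), v
8. ~(~c | ~a), v
9. c, v
10. a, v
11. ~c | ~a, w
12. ~(~c | ~a), w
13. c, w
14. a, w
15. ~a, w
Accessibility: uRu, uRv, uRw, vRv, vRw, wRw
Branch closes: a and ~a both at w.
Every branch closes (one shown): valid in S4, hence also in S5 (every theorem of S4 is a theorem of S5).

S4, S5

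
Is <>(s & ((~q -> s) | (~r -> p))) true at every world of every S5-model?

Tableau for the negation ~<>(s & ((~q -> s) | (~r -> p))):
1. ~<>(s & ((~q -> s) | (~r -> p))), w0
2. ~(s & ((~q -> s) | (~r -> p))), w0
3. ~((~q -> s) | (~r -> p)), w0
4. ~(~q -> s), w0
5. ~(~r -> p), w0
6. ~q, w0
7. ~s, w0
8. ~r, w0
9. ~p, w0
Accessibility: w0Rw0
The negation has an open branch (countermodel exists).

No, not valid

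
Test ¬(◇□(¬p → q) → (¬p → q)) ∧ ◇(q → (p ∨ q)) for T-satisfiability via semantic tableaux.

Yes, satisfiable

1. ¬(◇□(¬p → q) → (¬p → q)) ∧ ◇(q → (p ∨ q)), w0
2. ¬(◇□(¬p → q) → (¬p → q)), w0
3. ◇(q → (p ∨ q)), w0
4. ◇□(¬p → q), w0
5. ¬(¬p → q), w0
6. ¬p, w0
7. ¬q, w0
8. q → (p ∨ q), w1
9. p ∨ q, w1
10. q, w1
11. □(¬p → q), w2
12. ¬p → q, w2
13. q, w2
Accessibility: w0Rw0, w0Rw1, w0Rw2, w1Rw1, w2Rw2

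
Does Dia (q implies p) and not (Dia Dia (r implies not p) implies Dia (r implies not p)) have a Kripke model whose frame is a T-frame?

1. Dia (q implies p) and not (Dia Dia (r implies not p) implies Dia (r implies not p)), w0
2. Dia (q implies p), w0   [and-rule on 1]
3. not (Dia Dia (r implies not p) implies Dia (r implies not p)), w0   [and-rule on 1]
4. Dia Dia (r implies not p), w0   [neg-implies-rule on 3]
5. not Dia (r implies not p), w0   [neg-implies-rule on 3]
6. not (r implies not p), w0   [neg-Dia-rule on 5 via w0Rw0]
7. r, w0   [neg-implies-rule on 6]
8. p, w0   [neg-implies-rule on 6]
9. q implies p, w1   [Dia-rule on 2: fresh world w1, w0Rw1]
10. not (r implies not p), w1   [neg-Dia-rule on 5 via w0Rw1]
11. r, w1   [neg-implies-rule on 10]
12. p, w1   [neg-implies-rule on 10]
13. Dia (r implies not p), w2   [Dia-rule on 4: fresh world w2, w0Rw2]
14. not (r implies not p), w2   [neg-Dia-rule on 5 via w0Rw2]
15. r, w2   [neg-implies-rule on 14]
16. p, w2   [neg-implies-rule on 14]
17. r implies not p, w3   [Dia-rule on 13: fresh world w3, w2Rw3]
18. not p, w3   [implies-rule on 17 (branches; this branch)]
Accessibility: w0Rw0, w0Rw1, w0Rw2, w1Rw1, w2Rw2, w2Rw3, w3Rw3

Yes, satisfiable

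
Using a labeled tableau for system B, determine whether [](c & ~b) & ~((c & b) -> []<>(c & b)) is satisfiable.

No, unsatisfiable

1. [](c & ~b) & ~((c & b) -> []<>(c & b)), 0
2. [](c & ~b), 0
3. ~((c & b) -> []<>(c & b)), 0
4. c & b, 0
5. ~[]<>(c & b), 0
6. c, 0
7. b, 0
8. c & ~b, 0
9. ~b, 0
Accessibility: 0R0
Branch closes: b and ~b both at 0.
(One branch shown.) All branches close.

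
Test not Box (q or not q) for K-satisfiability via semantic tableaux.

1. not Box (q or not q), 0
2. not (q or not q), 1
3. not q, 1
4. q, 1
Accessibility: 0R1
Branch closes: q and not q both at 1.
Every branch closes; the branch above is one of them.

Unsatisfiable (every branch closes)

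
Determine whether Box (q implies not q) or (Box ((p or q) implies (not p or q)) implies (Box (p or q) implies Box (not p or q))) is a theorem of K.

Tableau for the negation not (Box (q implies not q) or (Box ((p or q) implies (not p or q)) implies (Box (p or q) implies Box (not p or q)))):
1. not (Box (q implies not q) or (Box ((p or q) implies (not p or q)) implies (Box (p or q) implies Box (not p or q)))), u
2. not Box (q implies not q), u   [neg-or-rule on 1]
3. not (Box ((p or q) implies (not p or q)) implies (Box (p or q) implies Box (not p or q))), u   [neg-or-rule on 1]
4. Box ((p or q) implies (not p or q)), u   [neg-implies-rule on 3]
5. not (Box (p or q) implies Box (not p or q)), u   [neg-implies-rule on 3]
6. Box (p or q), u   [neg-implies-rule on 5]
7. not Box (not p or q), u   [neg-implies-rule on 5]
8. not (q implies not q), v   [neg-Box-rule on 2: fresh world v, uRv]
9. q, v   [neg-implies-rule on 8]
10. (p or q) implies (not p or q), v   [Box-rule on 4 via uRv]
11. p or q, v   [Box-rule on 6 via uRv]
12. not p or q, v   [implies-rule on 10 (branches; this branch)]
13. not (not p or q), w   [neg-Box-rule on 7: fresh world w, uRw]
14. p, w   [neg-or-rule on 13]
15. not q, w   [neg-or-rule on 13]
16. (p or q) implies (not p or q), w   [Box-rule on 4 via uRw]
17. p or q, w   [Box-rule on 6 via uRw]
18. not p or q, w   [implies-rule on 16 (branches; this branch)]
19. q, w   [or-rule on 18 (branches; this branch)]
Accessibility: uRv, uRw
Branch closes: q and not q both at w.
Every branch of the negation's tableau closes; the branch above is one of them.

Valid in K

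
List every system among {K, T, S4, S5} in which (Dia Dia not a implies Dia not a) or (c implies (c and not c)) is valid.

S4, S5

T-tableau for the negation not ((Dia Dia not a implies Dia not a) or (c implies (c and not c))):
1. not ((Dia Dia not a implies Dia not a) or (c implies (c and not c))), 0
2. not (Dia Dia not a implies Dia not a), 0
3. not (c implies (c and not c)), 0
4. Dia Dia not a, 0
5. not Dia not a, 0
6. c, 0
7. not (c and not c), 0
8. a, 0
9. Dia not a, 1
10. a, 1
11. not a, 2
Accessibility: 0R0, 0R1, 1R1, 1R2, 2R2
Complete open branch: countermodel on a T-frame, so not valid in T, nor in K (the same frame is also a K-frame).
S4-tableau for the negation not ((Dia Dia not a implies Dia not a) or (c implies (c and not c))):
1. not ((Dia Dia not a implies Dia not a) or (c implies (c and not c))), 0
2. not (Dia Dia not a implies Dia not a), 0
3. not (c implies (c and not c)), 0
4. Dia Dia not a, 0
5. not Dia not a, 0
6. c, 0
7. not (c and not c), 0
8. a, 0
9. Dia not a, 1
10. a, 1
11. not a, 2
12. a, 2
Accessibility: 0R0, 0R1, 0R2, 1R1, 1R2, 2R2
Branch closes: a and not a both at 2.
Every branch closes (one shown): valid in S4, hence also in S5 (every theorem of S4 is a theorem of S5).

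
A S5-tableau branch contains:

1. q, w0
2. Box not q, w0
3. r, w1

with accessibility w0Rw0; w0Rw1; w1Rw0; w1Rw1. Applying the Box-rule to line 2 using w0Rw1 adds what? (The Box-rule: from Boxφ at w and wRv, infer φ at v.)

not q, w1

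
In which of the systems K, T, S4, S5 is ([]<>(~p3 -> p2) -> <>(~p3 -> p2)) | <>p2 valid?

T, S4, S5

T-tableau for the negation ~(([]<>(~p3 -> p2) -> <>(~p3 -> p2)) | <>p2):
1. ~(([]<>(~p3 -> p2) -> <>(~p3 -> p2)) | <>p2), w0
2. ~([]<>(~p3 -> p2) -> <>(~p3 -> p2)), w0   [~|-rule on 1]
3. ~<>p2, w0   [~|-rule on 1]
4. []<>(~p3 -> p2), w0   [~->-rule on 2]
5. ~<>(~p3 -> p2), w0   [~->-rule on 2]
6. ~p2, w0   [~<>-rule on 3 via w0Rw0]
7. <>(~p3 -> p2), w0   [[]-rule on 4 via w0Rw0]
8. ~(~p3 -> p2), w0   [~<>-rule on 5 via w0Rw0]
9. ~p3, w0   [~->-rule on 8]
10. ~p3 -> p2, w1   [<>-rule on 7: fresh world w1, w0Rw1]
11. ~p2, w1   [~<>-rule on 3 via w0Rw1]
12. <>(~p3 -> p2), w1   [[]-rule on 4 via w0Rw1]
13. ~(~p3 -> p2), w1   [~<>-rule on 5 via w0Rw1]
14. ~p3, w1   [~->-rule on 13]
15. p2, w1   [->-rule on 10 (branches; this branch)]
Accessibility: w0Rw0, w0Rw1, w1Rw1
Branch closes: p2 and ~p2 both at w1.
Every branch closes (one shown): valid in T, hence also in S4, S5 (every theorem of T is a theorem of S4 and S5).
K-tableau for the negation ~(([]<>(~p3 -> p2) -> <>(~p3 -> p2)) | <>p2):
1. ~(([]<>(~p3 -> p2) -> <>(~p3 -> p2)) | <>p2), w0
2. ~([]<>(~p3 -> p2) -> <>(~p3 -> p2)), w0   [~|-rule on 1]
3. ~<>p2, w0   [~|-rule on 1]
4. []<>(~p3 -> p2), w0   [~->-rule on 2]
5. ~<>(~p3 -> p2), w0   [~->-rule on 2]
Complete open branch: countermodel on a K-frame, so not valid in K.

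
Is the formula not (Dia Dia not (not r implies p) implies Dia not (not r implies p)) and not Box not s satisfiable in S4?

1. not (Dia Dia not (not r implies p) implies Dia not (not r implies p)) and not Box not s, w0
2. not (Dia Dia not (not r implies p) implies Dia not (not r implies p)), w0   [and-rule on 1]
3. not Box not s, w0   [and-rule on 1]
4. Dia Dia not (not r implies p), w0   [neg-implies-rule on 2]
5. not Dia not (not r implies p), w0   [neg-implies-rule on 2]
6. not r implies p, w0   [neg-Dia-rule on 5 via w0Rw0]
7. p, w0   [implies-rule on 6 (branches; this branch)]
8. s, w1   [neg-Box-rule on 3: fresh world w1, w0Rw1]
9. not r implies p, w1   [neg-Dia-rule on 5 via w0Rw1]
10. p, w1   [implies-rule on 9 (branches; this branch)]
11. Dia not (not r implies p), w2   [Dia-rule on 4: fresh world w2, w0Rw2]
12. not r implies p, w2   [neg-Dia-rule on 5 via w0Rw2]
13. p, w2   [implies-rule on 12 (branches; this branch)]
14. not (not r implies p), w3   [Dia-rule on 11: fresh world w3, w2Rw3]
15. not r, w3   [neg-implies-rule on 14]
16. not p, w3   [neg-implies-rule on 14]
17. not r implies p, w3   [neg-Dia-rule on 5 via w0Rw3]
18. p, w3   [implies-rule on 17 (branches; this branch)]
Accessibility: w0Rw0, w0Rw1, w0Rw2, w0Rw3, w1Rw1, w2Rw2, w2Rw3, w3Rw3
Branch closes: p and not p both at w3.
(One branch shown.) All branches close.

Unsatisfiable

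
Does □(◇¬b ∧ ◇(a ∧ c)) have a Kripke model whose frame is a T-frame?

1. □(◇¬b ∧ ◇(a ∧ c)), u
2. ◇¬b ∧ ◇(a ∧ c), u
3. ◇¬b, u
4. ◇(a ∧ c), u
5. ¬b, v
6. ◇¬b ∧ ◇(a ∧ c), v
7. ◇¬b, v
8. ◇(a ∧ c), v
9. a ∧ c, w
10. a, w
11. c, w
12. ◇¬b ∧ ◇(a ∧ c), w
13. ◇¬b, w
14. ◇(a ∧ c), w
15. ¬b, x
16. a ∧ c, y
17. a, y
18. c, y
19. ¬b, z
20. a ∧ c, w6
21. a, w6
22. c, w6
Accessibility: uRu, uRv, uRw, vRv, vRx, vRy, wRw, wRz, wRw6, xRx, yRy, zRz, w6Rw6

Yes, satisfiable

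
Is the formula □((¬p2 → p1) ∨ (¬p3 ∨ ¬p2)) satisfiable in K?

1. □((¬p2 → p1) ∨ (¬p3 ∨ ¬p2)), w0

Satisfiable (open branch found)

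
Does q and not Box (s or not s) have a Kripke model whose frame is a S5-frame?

1. q and not Box (s or not s), u
2. q, u
3. not Box (s or not s), u
4. not (s or not s), v
5. not s, v
6. s, v
Accessibility: uRu, uRv, vRu, vRv
Branch closes: s and not s both at v.
(One branch shown.) All branches close.

Unsatisfiable (every branch closes)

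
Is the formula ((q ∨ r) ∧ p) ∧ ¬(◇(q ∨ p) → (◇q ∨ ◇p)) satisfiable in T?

Unsatisfiable (every branch closes)

1. ((q ∨ r) ∧ p) ∧ ¬(◇(q ∨ p) → (◇q ∨ ◇p)), 0
2. (q ∨ r) ∧ p, 0
3. ¬(◇(q ∨ p) → (◇q ∨ ◇p)), 0
4. q ∨ r, 0
5. p, 0
6. ◇(q ∨ p), 0
7. ¬(◇q ∨ ◇p), 0
8. ¬◇q, 0
9. ¬◇p, 0
10. ¬q, 0
11. ¬p, 0
Accessibility: 0R0
Branch closes: p and ¬p both at 0.
(One branch shown.) All branches close.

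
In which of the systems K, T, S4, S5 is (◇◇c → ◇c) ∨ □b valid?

S4, S5

T-tableau for the negation ¬((◇◇c → ◇c) ∨ □b):
1. ¬((◇◇c → ◇c) ∨ □b), 0
2. ¬(◇◇c → ◇c), 0
3. ¬□b, 0
4. ◇◇c, 0
5. ¬◇c, 0
6. ¬c, 0
7. ¬b, 1
8. ¬c, 1
9. ◇c, 2
10. ¬c, 2
11. c, 3
Accessibility: 0R0, 0R1, 0R2, 1R1, 2R2, 2R3, 3R3
Complete open branch: countermodel on a T-frame, so not valid in T, nor in K (the same frame is also a K-frame).
S4-tableau for the negation ¬((◇◇c → ◇c) ∨ □b):
1. ¬((◇◇c → ◇c) ∨ □b), 0
2. ¬(◇◇c → ◇c), 0
3. ¬□b, 0
4. ◇◇c, 0
5. ¬◇c, 0
6. ¬c, 0
7. ¬b, 1
8. ¬c, 1
9. ◇c, 2
10. ¬c, 2
11. c, 3
12. ¬c, 3
Accessibility: 0R0, 0R1, 0R2, 0R3, 1R1, 2R2, 2R3, 3R3
Branch closes: c and ¬c both at 3.
Every branch closes (one shown): valid in S4, hence also in S5 (every theorem of S4 is a theorem of S5).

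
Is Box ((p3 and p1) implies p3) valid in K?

Tableau for the negation not Box ((p3 and p1) implies p3):
1. not Box ((p3 and p1) implies p3), u
2. not ((p3 and p1) implies p3), v
3. p3 and p1, v
4. not p3, v
5. p3, v
6. p1, v
Accessibility: uRv
Branch closes: p3 and not p3 both at v.
All branches of the negation close; one closing branch shown above.

Valid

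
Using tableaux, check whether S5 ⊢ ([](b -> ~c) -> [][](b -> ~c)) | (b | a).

Yes, valid

Tableau for the negation ~(([](b -> ~c) -> [][](b -> ~c)) | (b | a)):
1. ~(([](b -> ~c) -> [][](b -> ~c)) | (b | a)), w0
2. ~([](b -> ~c) -> [][](b -> ~c)), w0   [~|-rule on 1]
3. ~(b | a), w0   [~|-rule on 1]
4. [](b -> ~c), w0   [~->-rule on 2]
5. ~[][](b -> ~c), w0   [~->-rule on 2]
6. ~b, w0   [~|-rule on 3]
7. ~a, w0   [~|-rule on 3]
8. b -> ~c, w0   [[]-rule on 4 via w0Rw0]
9. ~c, w0   [->-rule on 8 (branches; this branch)]
10. ~[](b -> ~c), w1   [~[]-rule on 5: fresh world w1, w0Rw1]
11. b -> ~c, w1   [[]-rule on 4 via w0Rw1]
12. ~c, w1   [->-rule on 11 (branches; this branch)]
13. ~(b -> ~c), w2   [~[]-rule on 10: fresh world w2, w1Rw2]
14. b, w2   [~->-rule on 13]
15. c, w2   [~->-rule on 13]
16. b -> ~c, w2   [[]-rule on 4 via w0Rw2]
17. ~c, w2   [->-rule on 16 (branches; this branch)]
Accessibility: w0Rw0, w0Rw1, w0Rw2, w1Rw0, w1Rw1, w1Rw2, w2Rw0, w2Rw1, w2Rw2
Branch closes: c and ~c both at w2.
Every branch of the negation's tableau closes; the branch above is one of them.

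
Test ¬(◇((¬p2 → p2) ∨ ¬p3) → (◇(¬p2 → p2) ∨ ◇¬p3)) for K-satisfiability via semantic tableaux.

1. ¬(◇((¬p2 → p2) ∨ ¬p3) → (◇(¬p2 → p2) ∨ ◇¬p3)), w0
2. ◇((¬p2 → p2) ∨ ¬p3), w0   [¬→-rule on 1]
3. ¬(◇(¬p2 → p2) ∨ ◇¬p3), w0   [¬→-rule on 1]
4. ¬◇(¬p2 → p2), w0   [¬∨-rule on 3]
5. ¬◇¬p3, w0   [¬∨-rule on 3]
6. (¬p2 → p2) ∨ ¬p3, w1   [◇-rule on 2: fresh world w1, w0Rw1]
7. ¬(¬p2 → p2), w1   [¬◇-rule on 4 via w0Rw1]
8. ¬p2, w1   [¬→-rule on 7]
9. p3, w1   [¬◇-rule on 5 via w0Rw1]
10. ¬p2 → p2, w1   [∨-rule on 6 (branches; this branch)]
11. p2, w1   [→-rule on 10 (branches; this branch)]
Accessibility: w0Rw1
Branch closes: p2 and ¬p2 both at w1.
Every branch closes; the branch above is one of them.

No, unsatisfiable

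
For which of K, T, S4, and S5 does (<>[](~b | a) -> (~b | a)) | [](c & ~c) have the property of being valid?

S5

S5-tableau for the negation ~((<>[](~b | a) -> (~b | a)) | [](c & ~c)):
1. ~((<>[](~b | a) -> (~b | a)) | [](c & ~c)), 0
2. ~(<>[](~b | a) -> (~b | a)), 0
3. ~[](c & ~c), 0
4. <>[](~b | a), 0
5. ~(~b | a), 0
6. b, 0
7. ~a, 0
8. ~(c & ~c), 1
9. c, 1
10. [](~b | a), 2
11. ~b | a, 0
12. ~b | a, 1
13. ~b | a, 2
14. a, 0
Accessibility: 0R0, 0R1, 0R2, 1R0, 1R1, 1R2, 2R0, 2R1, 2R2
Branch closes: a and ~a both at 0.
Every branch closes (one shown): valid in S5.
S4-tableau for the negation ~((<>[](~b | a) -> (~b | a)) | [](c & ~c)):
1. ~((<>[](~b | a) -> (~b | a)) | [](c & ~c)), 0
2. ~(<>[](~b | a) -> (~b | a)), 0
3. ~[](c & ~c), 0
4. <>[](~b | a), 0
5. ~(~b | a), 0
6. b, 0
7. ~a, 0
8. ~(c & ~c), 1
9. c, 1
10. [](~b | a), 2
11. ~b | a, 2
12. a, 2
Accessibility: 0R0, 0R1, 0R2, 1R1, 2R2
Complete open branch: countermodel on an S4-frame, so not valid in S4, nor in K, T (the same frame is also a K-frame and a T-frame).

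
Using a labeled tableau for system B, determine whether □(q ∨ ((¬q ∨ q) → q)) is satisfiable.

1. □(q ∨ ((¬q ∨ q) → q)), u
2. q ∨ ((¬q ∨ q) → q), u
3. (¬q ∨ q) → q, u
4. q, u
Accessibility: uRu

Satisfiable (open branch found)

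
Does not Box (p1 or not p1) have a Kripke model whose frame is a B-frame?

No, unsatisfiable

1. not Box (p1 or not p1), u
2. not (p1 or not p1), v   [neg-Box-rule on 1: fresh world v, uRv]
3. not p1, v   [neg-or-rule on 2]
4. p1, v   [neg-or-rule on 2]
Accessibility: uRu, uRv, vRu, vRv
Branch closes: p1 and not p1 both at v.
Every branch closes; the branch above is one of them.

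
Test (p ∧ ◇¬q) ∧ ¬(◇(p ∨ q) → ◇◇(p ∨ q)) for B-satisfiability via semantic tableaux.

1. (p ∧ ◇¬q) ∧ ¬(◇(p ∨ q) → ◇◇(p ∨ q)), 0
2. p ∧ ◇¬q, 0
3. ¬(◇(p ∨ q) → ◇◇(p ∨ q)), 0
4. p, 0
5. ◇¬q, 0
6. ◇(p ∨ q), 0
7. ¬◇◇(p ∨ q), 0
8. ¬◇(p ∨ q), 0
9. ¬(p ∨ q), 0
10. ¬p, 0
11. ¬q, 0
Accessibility: 0R0
Branch closes: p and ¬p both at 0.
(One branch shown.) All branches close.

No, unsatisfiable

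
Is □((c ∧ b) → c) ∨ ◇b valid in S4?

Tableau for the negation ¬(□((c ∧ b) → c) ∨ ◇b):
1. ¬(□((c ∧ b) → c) ∨ ◇b), w0
2. ¬□((c ∧ b) → c), w0
3. ¬◇b, w0
4. ¬b, w0
5. ¬((c ∧ b) → c), w1
6. c ∧ b, w1
7. ¬c, w1
8. c, w1
9. b, w1
Accessibility: w0Rw0, w0Rw1, w1Rw1
Branch closes: c and ¬c both at w1.
All branches of the negation close; one closing branch shown above.

Valid in S4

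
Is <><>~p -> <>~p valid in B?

Tableau for the negation ~(<><>~p -> <>~p):
1. ~(<><>~p -> <>~p), w0
2. <><>~p, w0
3. ~<>~p, w0
4. p, w0
5. <>~p, w1
6. p, w1
7. ~p, w2
Accessibility: w0Rw0, w0Rw1, w1Rw0, w1Rw1, w1Rw2, w2Rw1, w2Rw2
The negation has an open branch (countermodel exists).

Not valid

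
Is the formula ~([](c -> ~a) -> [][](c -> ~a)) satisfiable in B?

1. ~([](c -> ~a) -> [][](c -> ~a)), 0
2. [](c -> ~a), 0
3. ~[][](c -> ~a), 0
4. c -> ~a, 0
5. ~a, 0
6. ~[](c -> ~a), 1
7. c -> ~a, 1
8. ~a, 1
9. ~(c -> ~a), 2
10. c, 2
11. a, 2
Accessibility: 0R0, 0R1, 1R0, 1R1, 1R2, 2R1, 2R2

Satisfiable (open branch found)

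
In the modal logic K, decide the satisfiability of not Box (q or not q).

Unsatisfiable (every branch closes)

1. not Box (q or not q), 0
2. not (q or not q), 1
3. not q, 1
4. q, 1
Accessibility: 0R1
Branch closes: q and not q both at 1.
Every branch closes; the branch above is one of them.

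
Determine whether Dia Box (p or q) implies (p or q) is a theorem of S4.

Invalid (countermodel exists)

Tableau for the negation not (Dia Box (p or q) implies (p or q)):
1. not (Dia Box (p or q) implies (p or q)), w0
2. Dia Box (p or q), w0
3. not (p or q), w0
4. not p, w0
5. not q, w0
6. Box (p or q), w1
7. p or q, w1
8. q, w1
Accessibility: w0Rw0, w0Rw1, w1Rw1
The negation has an open branch (countermodel exists).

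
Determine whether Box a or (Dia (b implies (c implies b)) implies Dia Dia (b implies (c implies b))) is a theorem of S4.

Tableau for the negation not (Box a or (Dia (b implies (c implies b)) implies Dia Dia (b implies (c implies b)))):
1. not (Box a or (Dia (b implies (c implies b)) implies Dia Dia (b implies (c implies b)))), w0
2. not Box a, w0
3. not (Dia (b implies (c implies b)) implies Dia Dia (b implies (c implies b))), w0
4. Dia (b implies (c implies b)), w0
5. not Dia Dia (b implies (c implies b)), w0
6. not Dia (b implies (c implies b)), w0
7. not (b implies (c implies b)), w0
8. b, w0
9. not (c implies b), w0
10. c, w0
11. not b, w0
Accessibility: w0Rw0
Branch closes: b and not b both at w0.
Every branch of the negation's tableau closes; the branch above is one of them.

Valid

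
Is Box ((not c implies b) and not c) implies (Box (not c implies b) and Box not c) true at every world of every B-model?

Tableau for the negation not (Box ((not c implies b) and not c) implies (Box (not c implies b) and Box not c)):
1. not (Box ((not c implies b) and not c) implies (Box (not c implies b) and Box not c)), u
2. Box ((not c implies b) and not c), u
3. not (Box (not c implies b) and Box not c), u
4. (not c implies b) and not c, u
5. not c implies b, u
6. not c, u
7. not Box (not c implies b), u
8. b, u
9. not (not c implies b), v
10. not c, v
11. not b, v
12. (not c implies b) and not c, v
13. not c implies b, v
14. b, v
Accessibility: uRu, uRv, vRu, vRv
Branch closes: b and not b both at v.
All branches of the negation close; one closing branch shown above.

Valid in B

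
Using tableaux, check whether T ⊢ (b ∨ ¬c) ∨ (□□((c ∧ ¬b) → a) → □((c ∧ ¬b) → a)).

Valid in T

Tableau for the negation ¬((b ∨ ¬c) ∨ (□□((c ∧ ¬b) → a) → □((c ∧ ¬b) → a))):
1. ¬((b ∨ ¬c) ∨ (□□((c ∧ ¬b) → a) → □((c ∧ ¬b) → a))), w0
2. ¬(b ∨ ¬c), w0
3. ¬(□□((c ∧ ¬b) → a) → □((c ∧ ¬b) → a)), w0
4. ¬b, w0
5. c, w0
6. □□((c ∧ ¬b) → a), w0
7. ¬□((c ∧ ¬b) → a), w0
8. □((c ∧ ¬b) → a), w0
9. (c ∧ ¬b) → a, w0
10. a, w0
11. ¬((c ∧ ¬b) → a), w1
12. c ∧ ¬b, w1
13. ¬a, w1
14. c, w1
15. ¬b, w1
16. □((c ∧ ¬b) → a), w1
17. (c ∧ ¬b) → a, w1
18. ¬(c ∧ ¬b), w1
19. b, w1
Accessibility: w0Rw0, w0Rw1, w1Rw1
Branch closes: b and ¬b both at w1.
All branches of the negation close; one closing branch shown above.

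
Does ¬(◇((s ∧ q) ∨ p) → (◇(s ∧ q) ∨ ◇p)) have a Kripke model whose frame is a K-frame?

1. ¬(◇((s ∧ q) ∨ p) → (◇(s ∧ q) ∨ ◇p)), 0
2. ◇((s ∧ q) ∨ p), 0
3. ¬(◇(s ∧ q) ∨ ◇p), 0
4. ¬◇(s ∧ q), 0
5. ¬◇p, 0
6. (s ∧ q) ∨ p, 1
7. ¬(s ∧ q), 1
8. ¬p, 1
9. s ∧ q, 1
10. s, 1
11. q, 1
12. ¬q, 1
Accessibility: 0R1
Branch closes: q and ¬q both at 1.
Every branch closes; the branch above is one of them.

Unsatisfiable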